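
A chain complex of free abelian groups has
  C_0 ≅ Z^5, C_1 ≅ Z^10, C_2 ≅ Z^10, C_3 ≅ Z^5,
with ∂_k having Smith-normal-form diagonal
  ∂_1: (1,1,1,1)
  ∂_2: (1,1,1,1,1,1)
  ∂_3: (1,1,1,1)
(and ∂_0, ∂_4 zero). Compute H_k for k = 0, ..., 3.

H_0: b_0 = 5 − 0 − 4 = 1; torsion from ∂_1 factors > 1: none. So H_0 ≅ Z.
H_1: b_1 = 10 − 4 − 6 = 0; torsion from ∂_2 factors > 1: none. So H_1 ≅ 0.
H_2: b_2 = 10 − 6 − 4 = 0; torsion from ∂_3 factors > 1: none. So H_2 ≅ 0.
H_3: b_3 = 5 − 4 − 0 = 1; torsion from ∂_4 factors > 1: none. So H_3 ≅ Z.

H_0 ≅ Z,  H_1 = 0,  H_2 = 0,  H_3 ≅ Z.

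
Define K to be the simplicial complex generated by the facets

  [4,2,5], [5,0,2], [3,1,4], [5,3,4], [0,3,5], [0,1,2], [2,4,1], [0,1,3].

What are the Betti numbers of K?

b_0 = 1, b_1 = 0, b_2 = 1.

Fix the vertex order 0 < 1 < 2 < 3 < 4 < 5 and write every simplex with vertices in increasing order. Then dim K = 2 and the simplices of K are:

  0-simplices (6): [0], [1], [2], [3], [4], [5]
  1-simplices (12): [0,1], [0,2], [0,3], [0,5], [1,2], [1,3], [1,4], [2,4], [2,5], [3,4], [3,5], [4,5]
  2-simplices (8): [0,1,2], [0,1,3], [0,2,5], [0,3,5], [1,2,4], [1,3,4], [2,4,5], [3,4,5]

so the chain groups are C_0 ≅ Z^6, C_1 ≅ Z^12, C_2 ≅ Z^8.

The boundary map ∂_1: C_1 → C_0 sends each edge [p,q] (with p < q) to q − p. For instance
  ∂[2,4] = [4] − [2].
This gives a 6×12 integer matrix of rank 5; reducing to Smith normal form yields diagonal entries (1,1,1,1,1).

Boundary ∂_2: C_2 → C_1 sends each 2-simplex [p,q,r] to [q,r] − [p,r] + [p,q]. For instance
  ∂[2,4,5] = [4,5] − [2,5] + [2,4],
  ∂[0,2,5] = [2,5] − [0,5] + [0,2].
The resulting 12×8 matrix has rank 7, and its Smith normal form has invariant factors (1,1,1,1,1,1,1).

Computing H_k = (kernel of ∂_k) / (image of ∂_{k+1}):

  H_0: rank C_0 − rank ∂_1 = 6 − 5 = 1, and the invariant factors of ∂_1 are all 1, so H_0 ≅ Z.
  H_1: rank ker ∂_1 − rank ∂_2 = (12 − 5) − 7 = 0, and the invariant factors of ∂_2 are all 1, so H_1 ≅ 0.
  H_2: rank ker ∂_2 − rank ∂_3 = (8 − 7) − 0 = 1, and there is no ∂_3, so H_2 ≅ Z.

(K is a triangulation of the 2-sphere S^2.)

Hence the Betti numbers are b_0 = 1, b_1 = 0, b_2 = 1.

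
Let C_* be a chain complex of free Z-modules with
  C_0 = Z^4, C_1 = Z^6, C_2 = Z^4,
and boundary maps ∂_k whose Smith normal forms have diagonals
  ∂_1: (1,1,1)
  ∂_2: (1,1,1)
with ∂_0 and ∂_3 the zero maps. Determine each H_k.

H_0 = Z,  H_1 = 0,  H_2 = Z.

H_0: b_0 = 4 − 0 − 3 = 1; torsion from ∂_1 factors > 1: none. So H_0 = Z.
H_1: b_1 = 6 − 3 − 3 = 0; torsion from ∂_2 factors > 1: none. So H_1 = 0.
H_2: b_2 = 4 − 3 − 0 = 1; torsion from ∂_3 factors > 1: none. So H_2 = Z.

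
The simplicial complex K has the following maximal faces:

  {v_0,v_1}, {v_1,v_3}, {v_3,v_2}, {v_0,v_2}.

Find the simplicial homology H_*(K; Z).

We work with the vertex ordering v_0 < v_1 < v_2 < v_3. The simplices of K, each written with vertices in increasing order, are:

  0-simplices (4): [v_0], [v_1], [v_2], [v_3]
  1-simplices (4): [v_0,v_1], [v_0,v_2], [v_1,v_3], [v_2,v_3]

Hence C_0 ≅ Z^4, C_1 ≅ Z^4.

The boundary map ∂_1: C_1 → C_0 sends each edge [p,q] (with p < q) to q − p.
As a 4×4 matrix over Z this has rank 3, with invariant factors (1,1,1).

Reading off H_k = ker ∂_k / im ∂_{k+1}:

  H_0: rank C_0 − rank ∂_1 = 4 − 3 = 1, and the invariant factors of ∂_1 are all 1, so H_0 = Z.
  H_1: rank ker ∂_1 − rank ∂_2 = (4 − 3) − 0 = 1, and there is no ∂_2, so H_1 = Z.

(K is a triangulation of the circle S^1.)

H_0 ≅ Z,  H_1 ≅ Z.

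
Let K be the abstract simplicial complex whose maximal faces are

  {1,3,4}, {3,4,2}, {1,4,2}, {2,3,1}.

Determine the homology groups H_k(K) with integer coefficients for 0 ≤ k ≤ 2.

H_0 ≅ Z,  H_1 = 0,  H_2 ≅ Z.

We work with the vertex ordering 1 < 2 < 3 < 4. The simplices of K, each written with vertices in increasing order, are:

  0-simplices (4): [1], [2], [3], [4]
  1-simplices (6): [1,2], [1,3], [1,4], [2,3], [2,4], [3,4]
  2-simplices (4): [1,2,3], [1,2,4], [1,3,4], [2,3,4]

so the chain groups are C_0 ≅ Z^4, C_1 ≅ Z^6, C_2 ≅ Z^4.

Boundary ∂_1: C_1 → C_0 is given by ∂[p,q] = [q] − [p]. For instance
  ∂[3,4] = [4] − [3].
The resulting 4×6 matrix has rank 3, and its Smith normal form has invariant factors (1,1,1).

Boundary ∂_2: C_2 → C_1 maps a triangle to the signed sum of its edges. For instance
  ∂[2,3,4] = [3,4] − [2,4] + [2,3],
  ∂[1,3,4] = [3,4] − [1,4] + [1,3].
The resulting 6×4 matrix has rank 3, and its Smith normal form has invariant factors (1,1,1).

Computing H_k = (kernel of ∂_k) / (image of ∂_{k+1}):

  H_0: rank C_0 − rank ∂_1 = 4 − 3 = 1, and the invariant factors of ∂_1 are all 1, so H_0 = Z.
  H_1: rank ker ∂_1 − rank ∂_2 = (6 − 3) − 3 = 0, and the invariant factors of ∂_2 are all 1, so H_1 = 0.
  H_2: rank ker ∂_2 − rank ∂_3 = (4 − 3) − 0 = 1, and there is no ∂_3, so H_2 = Z.

As a check, the Euler characteristic is 4 − 6 + 4 = 2, which agrees with 1 − 0 + 1 = 2.
(K is a triangulation of the 2-sphere S^2.)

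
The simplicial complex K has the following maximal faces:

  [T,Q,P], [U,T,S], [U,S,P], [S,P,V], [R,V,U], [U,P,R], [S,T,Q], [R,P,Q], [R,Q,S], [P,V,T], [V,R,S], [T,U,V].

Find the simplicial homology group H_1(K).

Fix the vertex order P < Q < R < S < T < U < V and write every simplex with vertices in increasing order. Then dim K = 2 and the simplices of K are:

  0-simplices (7): P, Q, R, S, T, U, V
  1-simplices (18): PQ, PR, PS, PT, PU, PV, QR, QS, QT, RS, RU, RV, ST, SU, SV, TU, TV, UV
  2-simplices (12): PQR, PQT, PRU, PSU, PSV, PTV, QRS, QST, RSV, RUV, STU, TUV

Hence C_0 ≅ Z^7, C_1 ≅ Z^18, C_2 ≅ Z^12.

Boundary ∂_1: C_1 → C_0 maps an edge to its endpoints' difference, ∂[p,q] = q − p.
The resulting 7×18 matrix has rank 6, and its Smith normal form has invariant factors (1,1,1,1,1,1).

Boundary ∂_2: C_2 → C_1 maps a triangle to the signed sum of its edges. For instance
  ∂TUV = UV − TV + TU,
  ∂PSU = SU − PU + PS.
The resulting 18×12 matrix has rank 12, and its Smith normal form has invariant factors (1,1,1,1,1,1,1,1,1,1,1,2).

From H_k ≅ ker(∂_k) / im(∂_{k+1}) we obtain:

  H_1: rank ker ∂_1 − rank ∂_2 = (18 − 6) − 12 = 0, and ∂_2 has invariant factor 2 > 1, so H_1 = Z/2Z.

H_1 = Z/2Z.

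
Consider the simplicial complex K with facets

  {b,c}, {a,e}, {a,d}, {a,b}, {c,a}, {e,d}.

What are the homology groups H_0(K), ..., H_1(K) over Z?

Take the total order a < b < c < d < e on the vertex set. Then K (dimension 1) consists of the simplices:

  0-simplices (5): a, b, c, d, e
  1-simplices (6): ab, ac, ad, ae, bc, de

giving chain groups C_0 ≅ Z^5, C_1 ≅ Z^6.

Boundary ∂_1: C_1 → C_0 maps an edge to its endpoints' difference, ∂[p,q] = q − p. For instance
  ∂ad = d − a.
The resulting 5×6 matrix has rank 4, and its Smith normal form has invariant factors (1,1,1,1).

Now H_k = ker ∂_k / im ∂_{k+1}, so:

  H_0: rank C_0 − rank ∂_1 = 5 − 4 = 1, and the invariant factors of ∂_1 are all 1, so H_0 = Z.
  H_1: rank ker ∂_1 − rank ∂_2 = (6 − 4) − 0 = 2, and there is no ∂_2, so H_1 = Z^2.

(K is a triangulation of a wedge of 2 circles.)

H_0 = Z,  H_1 = Z^2.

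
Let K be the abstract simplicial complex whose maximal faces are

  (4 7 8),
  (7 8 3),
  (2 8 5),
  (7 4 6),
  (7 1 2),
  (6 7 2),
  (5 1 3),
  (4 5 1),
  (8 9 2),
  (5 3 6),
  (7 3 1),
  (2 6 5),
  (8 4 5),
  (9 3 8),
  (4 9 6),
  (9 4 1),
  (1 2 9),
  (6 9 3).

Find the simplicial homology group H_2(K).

K has 9 vertices, 27 edges, 18 triangles.
rank ∂_2 = 17, rank ∂_3 = 0 ⇒ b_2 = 18 − 17 − 0 = 1. So H_2 = Z.

H_2 ≅ Z.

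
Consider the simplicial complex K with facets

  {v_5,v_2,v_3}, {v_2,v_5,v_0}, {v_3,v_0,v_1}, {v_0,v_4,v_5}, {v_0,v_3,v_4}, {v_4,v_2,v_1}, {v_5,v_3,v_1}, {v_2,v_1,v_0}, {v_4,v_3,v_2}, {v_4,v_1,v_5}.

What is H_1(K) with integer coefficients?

Order the vertices as v_0 < v_1 < v_2 < v_3 < v_4 < v_5. Listing each simplex with vertices in this order, K has dimension 2 with simplices:

  0-simplices (6): [v_0], [v_1], [v_2], [v_3], [v_4], [v_5]
  1-simplices (15): (15 of them)
  2-simplices (10): [v_0,v_1,v_2], [v_0,v_1,v_3], [v_0,v_2,v_5], [v_0,v_3,v_4], [v_0,v_4,v_5], [v_1,v_2,v_4], [v_1,v_3,v_5], [v_1,v_4,v_5], [v_2,v_3,v_4], [v_2,v_3,v_5]

giving chain groups C_0 ≅ Z^6, C_1 ≅ Z^15, C_2 ≅ Z^10.

Boundary ∂_1: C_1 → C_0 sends each edge [p,q] (with p < q) to q − p.
The resulting 6×15 matrix has rank 5, and its Smith normal form has invariant factors (1,1,1,1,1).

The boundary map ∂_2: C_2 → C_1 sends each 2-simplex [p,q,r] to [q,r] − [p,r] + [p,q]. For instance
  ∂[v_0,v_1,v_3] = [v_1,v_3] − [v_0,v_3] + [v_0,v_1],
  ∂[v_2,v_3,v_5] = [v_3,v_5] − [v_2,v_5] + [v_2,v_3].
The resulting 15×10 matrix has rank 10, and its Smith normal form has invariant factors (1,1,1,1,1,1,1,1,1,2).

Computing H_k = (kernel of ∂_k) / (image of ∂_{k+1}):

  H_1: rank ker ∂_1 − rank ∂_2 = (15 − 5) − 10 = 0, and ∂_2 has invariant factor 2 > 1, so H_1 = Z_2.

H_1 ≅ Z_2.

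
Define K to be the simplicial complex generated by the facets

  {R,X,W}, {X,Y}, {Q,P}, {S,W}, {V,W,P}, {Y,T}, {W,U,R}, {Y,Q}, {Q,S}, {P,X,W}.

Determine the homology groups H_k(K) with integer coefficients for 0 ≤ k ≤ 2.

Fix the vertex order P < Q < R < S < T < U < V < W < X < Y and write every simplex with vertices in increasing order. Then dim K = 2 and the simplices of K are:

  0-simplices (10): P, Q, R, S, T, U, V, W, X, Y
  1-simplices (15): PQ, PV, PW, PX, QS, QY, RU, RW, RX, SW, TY, UW, VW, WX, XY
  2-simplices (4): PVW, PWX, RUW, RWX

so the chain groups are C_0 ≅ Z^10, C_1 ≅ Z^15, C_2 ≅ Z^4.

Boundary ∂_1: C_1 → C_0 maps an edge to its endpoints' difference, ∂[p,q] = q − p. For instance
  ∂UW = W − U.
The 10×15 boundary matrix has rank 9 and Smith normal form diag(1,1,1,1,1,1,1,1,1).

∂_2: C_2 → C_1 maps a triangle to the signed sum of its edges. For instance
  ∂PWX = WX − PX + PW,
  ∂RUW = UW − RW + RU.
As a 15×4 matrix over Z this has rank 4, with invariant factors (1,1,1,1).

Now H_k = ker ∂_k / im ∂_{k+1}, so:

  H_0: rank C_0 − rank ∂_1 = 10 − 9 = 1, and the invariant factors of ∂_1 are all 1, so H_0 ≅ Z.
  H_1: rank ker ∂_1 − rank ∂_2 = (15 − 9) − 4 = 2, and the invariant factors of ∂_2 are all 1, so H_1 ≅ Z^2.
  H_2: rank ker ∂_2 − rank ∂_3 = (4 − 4) − 0 = 0, and there is no ∂_3, so H_2 ≅ 0.

H_0 ≅ Z,  H_1 ≅ Z^2,  H_2 = 0.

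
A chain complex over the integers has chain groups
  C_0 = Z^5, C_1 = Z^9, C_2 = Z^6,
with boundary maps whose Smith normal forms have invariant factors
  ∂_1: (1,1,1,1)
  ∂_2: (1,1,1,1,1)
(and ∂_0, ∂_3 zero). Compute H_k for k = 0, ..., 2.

H_0: b_0 = 5 − 0 − 4 = 1; torsion from ∂_1 factors > 1: none. So H_0 ≅ Z.
H_1: b_1 = 9 − 4 − 5 = 0; torsion from ∂_2 factors > 1: none. So H_1 ≅ 0.
H_2: b_2 = 6 − 5 − 0 = 1; torsion from ∂_3 factors > 1: none. So H_2 ≅ Z.

H_0 ≅ Z,  H_1 = 0,  H_2 ≅ Z.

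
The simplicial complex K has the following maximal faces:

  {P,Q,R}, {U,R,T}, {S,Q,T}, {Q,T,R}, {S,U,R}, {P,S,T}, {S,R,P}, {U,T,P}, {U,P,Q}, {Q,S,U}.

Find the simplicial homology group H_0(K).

Order the vertices as P < Q < R < S < T < U. Listing each simplex with vertices in this order, K has dimension 2 with simplices:

  0-simplices (6): P, Q, R, S, T, U
  1-simplices (15): PQ, PR, PS, PT, PU, QR, QS, QT, QU, RS, RT, RU, ST, SU, TU
  2-simplices (10): PQR, PQU, PRS, PST, PTU, QRT, QST, QSU, RSU, RTU

so the chain groups are C_0 ≅ Z^6, C_1 ≅ Z^15, C_2 ≅ Z^10.

The boundary map ∂_1: C_1 → C_0 is given by ∂[p,q] = [q] − [p]. For instance
  ∂ST = T − S.
The resulting 6×15 matrix has rank 5, and its Smith normal form has invariant factors (1,1,1,1,1).

Boundary ∂_2: C_2 → C_1 maps a triangle to the signed sum of its edges. For instance
  ∂RTU = TU − RU + RT,
  ∂RSU = SU − RU + RS.
The 15×10 boundary matrix has rank 10 and Smith normal form diag(1,1,1,1,1,1,1,1,1,2).

Now H_k = ker ∂_k / im ∂_{k+1}, so:

  H_0: rank C_0 − rank ∂_1 = 6 − 5 = 1, and the invariant factors of ∂_1 are all 1, so H_0 ≅ Z.

H_0 = Z.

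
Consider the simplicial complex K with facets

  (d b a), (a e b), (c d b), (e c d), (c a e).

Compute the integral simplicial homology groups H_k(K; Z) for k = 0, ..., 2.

We work with the vertex ordering a < b < c < d < e. The simplices of K, each written with vertices in increasing order, are:

  0-simplices (5): a, b, c, d, e
  1-simplices (10): ab, ac, ad, ae, bc, bd, be, cd, ce, de
  2-simplices (5): abd, abe, ace, bcd, cde

giving chain groups C_0 ≅ Z^5, C_1 ≅ Z^10, C_2 ≅ Z^5.

Boundary ∂_1: C_1 → C_0 sends each edge [p,q] (with p < q) to q − p.
This gives a 5×10 integer matrix of rank 4; reducing to Smith normal form yields diagonal entries (1,1,1,1).

∂_2: C_2 → C_1 sends each 2-simplex [p,q,r] to [q,r] − [p,r] + [p,q]. For instance
  ∂abd = bd − ad + ab,
  ∂bcd = cd − bd + bc.
The resulting 10×5 matrix has rank 5, and its Smith normal form has invariant factors (1,1,1,1,1).

Computing H_k = (kernel of ∂_k) / (image of ∂_{k+1}):

  H_0: rank C_0 − rank ∂_1 = 5 − 4 = 1, and the invariant factors of ∂_1 are all 1, so H_0 = Z.
  H_1: rank ker ∂_1 − rank ∂_2 = (10 − 4) − 5 = 1, and the invariant factors of ∂_2 are all 1, so H_1 = Z.
  H_2: rank ker ∂_2 − rank ∂_3 = (5 − 5) − 0 = 0, and there is no ∂_3, so H_2 = 0.

H_0 ≅ Z,  H_1 ≅ Z,  H_2 = 0.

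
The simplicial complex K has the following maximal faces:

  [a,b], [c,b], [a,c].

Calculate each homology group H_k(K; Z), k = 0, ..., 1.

H_0 ≅ Z,  H_1 ≅ Z.

Order the vertices as a < b < c. Listing each simplex with vertices in this order, K has dimension 1 with simplices:

  0-simplices (3): a, b, c
  1-simplices (3): ab, ac, bc

giving chain groups C_0 ≅ Z^3, C_1 ≅ Z^3.

Boundary ∂_1: C_1 → C_0 sends each edge [p,q] (with p < q) to q − p. For instance
  ∂ac = c − a.
As a 3×3 matrix over Z this has rank 2, with invariant factors (1,1).

Computing H_k = (kernel of ∂_k) / (image of ∂_{k+1}):

  H_0: rank C_0 − rank ∂_1 = 3 − 2 = 1, and the invariant factors of ∂_1 are all 1, so H_0 ≅ Z.
  H_1: rank ker ∂_1 − rank ∂_2 = (3 − 2) − 0 = 1, and there is no ∂_2, so H_1 ≅ Z.

As a check, the Euler characteristic is 3 − 3 = 0, which agrees with 1 − 1 = 0.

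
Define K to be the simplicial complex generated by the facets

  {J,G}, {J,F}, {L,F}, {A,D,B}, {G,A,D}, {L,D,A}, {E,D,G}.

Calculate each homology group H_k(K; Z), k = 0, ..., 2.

Take the total order A < B < D < E < F < G < J < L on the vertex set. Then K (dimension 2) consists of the simplices:

  0-simplices (8): A, B, D, E, F, G, J, L
  1-simplices (12): AB, AD, AG, AL, BD, DE, DG, DL, EG, FJ, FL, GJ
  2-simplices (4): ABD, ADG, ADL, DEG

giving chain groups C_0 ≅ Z^8, C_1 ≅ Z^12, C_2 ≅ Z^4.

∂_1: C_1 → C_0 is given by ∂[p,q] = [q] − [p]. For instance
  ∂DE = E − D.
The resulting 8×12 matrix has rank 7, and its Smith normal form has invariant factors (1,1,1,1,1,1,1).

The boundary map ∂_2: C_2 → C_1 acts by ∂[p,q,r] = [q,r] − [p,r] + [p,q]. For instance
  ∂ABD = BD − AD + AB,
  ∂ADL = DL − AL + AD.
This gives a 12×4 integer matrix of rank 4; reducing to Smith normal form yields diagonal entries (1,1,1,1).

Now H_k = ker ∂_k / im ∂_{k+1}, so:

  H_0: rank C_0 − rank ∂_1 = 8 − 7 = 1, and the invariant factors of ∂_1 are all 1, so H_0 ≅ Z.
  H_1: rank ker ∂_1 − rank ∂_2 = (12 − 7) − 4 = 1, and the invariant factors of ∂_2 are all 1, so H_1 ≅ Z.
  H_2: rank ker ∂_2 − rank ∂_3 = (4 − 4) − 0 = 0, and there is no ∂_3, so H_2 ≅ 0.

H_0 = Z,  H_1 = Z,  H_2 = 0.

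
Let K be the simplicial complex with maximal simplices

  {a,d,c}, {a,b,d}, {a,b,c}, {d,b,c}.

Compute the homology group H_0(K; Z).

Fix the vertex order a < b < c < d and write every simplex with vertices in increasing order. Then dim K = 2 and the simplices of K are:

  0-simplices (4): a, b, c, d
  1-simplices (6): ab, ac, ad, bc, bd, cd
  2-simplices (4): abc, abd, acd, bcd

Hence C_0 ≅ Z^4, C_1 ≅ Z^6, C_2 ≅ Z^4.

The boundary map ∂_1: C_1 → C_0 is given by ∂[p,q] = [q] − [p]. For instance
  ∂cd = d − c.
The resulting 4×6 matrix has rank 3, and its Smith normal form has invariant factors (1,1,1).

The boundary map ∂_2: C_2 → C_1 maps a triangle to the signed sum of its edges. For instance
  ∂bcd = cd − bd + bc,
  ∂abc = bc − ac + ab.
This gives a 6×4 integer matrix of rank 3; reducing to Smith normal form yields diagonal entries (1,1,1).

Computing H_k = (kernel of ∂_k) / (image of ∂_{k+1}):

  H_0: rank C_0 − rank ∂_1 = 4 − 3 = 1, and the invariant factors of ∂_1 are all 1, so H_0 = Z.

H_0 ≅ Z.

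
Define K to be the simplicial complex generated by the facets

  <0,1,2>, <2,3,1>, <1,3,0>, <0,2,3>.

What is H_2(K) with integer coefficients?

H_2 ≅ Z.

Order the vertices as 0 < 1 < 2 < 3. Listing each simplex with vertices in this order, K has dimension 2 with simplices:

  0-simplices (4): [0], [1], [2], [3]
  1-simplices (6): [0,1], [0,2], [0,3], [1,2], [1,3], [2,3]
  2-simplices (4): [0,1,2], [0,1,3], [0,2,3], [1,2,3]

so the chain groups are C_0 ≅ Z^4, C_1 ≅ Z^6, C_2 ≅ Z^4.

Boundary ∂_1: C_1 → C_0 is given by ∂[p,q] = [q] − [p]. For instance
  ∂[1,2] = [2] − [1].
As a 4×6 matrix over Z this has rank 3, with invariant factors (1,1,1).

The boundary map ∂_2: C_2 → C_1 maps a triangle to the signed sum of its edges. For instance
  ∂[0,2,3] = [2,3] − [0,3] + [0,2],
  ∂[1,2,3] = [2,3] − [1,3] + [1,2].
This gives a 6×4 integer matrix of rank 3; reducing to Smith normal form yields diagonal entries (1,1,1).

Reading off H_k = ker ∂_k / im ∂_{k+1}:

  H_2: rank ker ∂_2 − rank ∂_3 = (4 − 3) − 0 = 1, and there is no ∂_3, so H_2 = Z.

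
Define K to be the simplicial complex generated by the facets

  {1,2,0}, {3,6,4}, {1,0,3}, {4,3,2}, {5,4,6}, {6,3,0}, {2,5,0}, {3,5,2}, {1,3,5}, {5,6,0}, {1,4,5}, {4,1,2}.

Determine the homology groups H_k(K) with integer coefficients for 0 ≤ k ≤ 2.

H_0 ≅ Z,  H_1 ≅ Z/2,  H_2 = 0.

Fix the vertex order 0 < 1 < 2 < 3 < 4 < 5 < 6 and write every simplex with vertices in increasing order. Then dim K = 2 and the simplices of K are:

  0-simplices (7): [0], [1], [2], [3], [4], [5], [6]
  1-simplices (18): [0,1], [0,2], [0,3], [0,5], [0,6], [1,2], [1,3], [1,4], [1,5], [2,3], [2,4], [2,5], [3,4], [3,5], [3,6], [4,5], [4,6], [5,6]
  2-simplices (12): [0,1,2], [0,1,3], [0,2,5], [0,3,6], [0,5,6], [1,2,4], [1,3,5], [1,4,5], [2,3,4], [2,3,5], [3,4,6], [4,5,6]

giving chain groups C_0 ≅ Z^7, C_1 ≅ Z^18, C_2 ≅ Z^12.

Boundary ∂_1: C_1 → C_0 maps an edge to its endpoints' difference, ∂[p,q] = q − p. For instance
  ∂[1,2] = [2] − [1].
The 7×18 boundary matrix has rank 6 and Smith normal form diag(1,1,1,1,1,1).

Boundary ∂_2: C_2 → C_1 acts by ∂[p,q,r] = [q,r] − [p,r] + [p,q]. For instance
  ∂[0,1,3] = [1,3] − [0,3] + [0,1],
  ∂[4,5,6] = [5,6] − [4,6] + [4,5].
The 18×12 boundary matrix has rank 12 and Smith normal form diag(1,1,1,1,1,1,1,1,1,1,1,2).

From H_k ≅ ker(∂_k) / im(∂_{k+1}) we obtain:

  H_0: rank C_0 − rank ∂_1 = 7 − 6 = 1, and the invariant factors of ∂_1 are all 1, so H_0 = Z.
  H_1: rank ker ∂_1 − rank ∂_2 = (18 − 6) − 12 = 0, and ∂_2 has invariant factor 2 > 1, so H_1 = Z/2.
  H_2: rank ker ∂_2 − rank ∂_3 = (12 − 12) − 0 = 0, and there is no ∂_3, so H_2 = 0.

(K is a triangulation of the real projective plane RP^2.)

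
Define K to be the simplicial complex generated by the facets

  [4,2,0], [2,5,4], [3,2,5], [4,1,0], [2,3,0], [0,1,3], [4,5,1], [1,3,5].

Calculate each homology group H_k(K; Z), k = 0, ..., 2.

H_0 = Z,  H_1 = 0,  H_2 = Z.

Order the vertices as 0 < 1 < 2 < 3 < 4 < 5. Listing each simplex with vertices in this order, K has dimension 2 with simplices:

  0-simplices (6): [0], [1], [2], [3], [4], [5]
  1-simplices (12): [0,1], [0,2], [0,3], [0,4], [1,3], [1,4], [1,5], [2,3], [2,4], [2,5], [3,5], [4,5]
  2-simplices (8): [0,1,3], [0,1,4], [0,2,3], [0,2,4], [1,3,5], [1,4,5], [2,3,5], [2,4,5]

so the chain groups are C_0 ≅ Z^6, C_1 ≅ Z^12, C_2 ≅ Z^8.

The boundary map ∂_1: C_1 → C_0 sends each edge [p,q] (with p < q) to q − p.
As a 6×12 matrix over Z this has rank 5, with invariant factors (1,1,1,1,1).

∂_2: C_2 → C_1 acts by ∂[p,q,r] = [q,r] − [p,r] + [p,q]. For instance
  ∂[0,2,3] = [2,3] − [0,3] + [0,2],
  ∂[1,3,5] = [3,5] − [1,5] + [1,3].
As a 12×8 matrix over Z this has rank 7, with invariant factors (1,1,1,1,1,1,1).

From H_k ≅ ker(∂_k) / im(∂_{k+1}) we obtain:

  H_0: rank C_0 − rank ∂_1 = 6 − 5 = 1, and the invariant factors of ∂_1 are all 1, so H_0 ≅ Z.
  H_1: rank ker ∂_1 − rank ∂_2 = (12 − 5) − 7 = 0, and the invariant factors of ∂_2 are all 1, so H_1 ≅ 0.
  H_2: rank ker ∂_2 − rank ∂_3 = (8 − 7) − 0 = 1, and there is no ∂_3, so H_2 ≅ Z.

As a check, the Euler characteristic is 6 − 12 + 8 = 2, which agrees with 1 − 0 + 1 = 2.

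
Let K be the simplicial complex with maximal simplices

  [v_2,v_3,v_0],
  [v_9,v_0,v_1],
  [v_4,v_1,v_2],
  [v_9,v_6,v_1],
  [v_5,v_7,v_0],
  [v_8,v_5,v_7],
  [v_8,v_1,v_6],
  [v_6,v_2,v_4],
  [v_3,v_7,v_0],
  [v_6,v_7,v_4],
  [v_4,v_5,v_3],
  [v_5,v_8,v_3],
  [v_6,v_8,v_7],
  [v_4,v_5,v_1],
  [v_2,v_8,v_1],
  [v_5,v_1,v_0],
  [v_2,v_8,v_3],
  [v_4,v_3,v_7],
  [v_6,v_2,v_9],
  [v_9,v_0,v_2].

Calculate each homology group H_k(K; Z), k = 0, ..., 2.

Order the vertices as v_0 < v_1 < v_2 < v_3 < v_4 < v_5 < v_6 < v_7 < v_8 < v_9. Listing each simplex with vertices in this order, K has dimension 2 with simplices:

  0-simplices (10): [v_0], [v_1], [v_2], [v_3], [v_4], [v_5], [v_6], [v_7], [v_8], [v_9]
  1-simplices (30): (30 of them)
  2-simplices (20): (20 of them)

so the chain groups are C_0 ≅ Z^10, C_1 ≅ Z^30, C_2 ≅ Z^20.

The boundary map ∂_1: C_1 → C_0 is given by ∂[p,q] = [q] − [p].
The resulting 10×30 matrix has rank 9, and its Smith normal form has invariant factors (1,1,1,1,1,1,1,1,1).

The boundary map ∂_2: C_2 → C_1 sends each 2-simplex [p,q,r] to [q,r] − [p,r] + [p,q]. For instance
  ∂[v_1,v_6,v_9] = [v_6,v_9] − [v_1,v_9] + [v_1,v_6],
  ∂[v_1,v_6,v_8] = [v_6,v_8] − [v_1,v_8] + [v_1,v_6].
The resulting 30×20 matrix has rank 20, and its Smith normal form has invariant factors (1,1,1,1,1,1,1,1,1,1,1,1,1,1,1,1,1,1,1,2).

Now H_k = ker ∂_k / im ∂_{k+1}, so:

  H_0: rank C_0 − rank ∂_1 = 10 − 9 = 1, and the invariant factors of ∂_1 are all 1, so H_0 ≅ Z.
  H_1: rank ker ∂_1 − rank ∂_2 = (30 − 9) − 20 = 1, and ∂_2 has invariant factor 2 > 1, so H_1 ≅ Z ⊕ Z_2.
  H_2: rank ker ∂_2 − rank ∂_3 = (20 − 20) − 0 = 0, and there is no ∂_3, so H_2 ≅ 0.

As a check, the Euler characteristic is 10 − 30 + 20 = 0, which agrees with 1 − 1 + 0 = 0.
(K is a triangulation of the Klein bottle.)

H_0 = Z,  H_1 = Z ⊕ Z_2,  H_2 = 0.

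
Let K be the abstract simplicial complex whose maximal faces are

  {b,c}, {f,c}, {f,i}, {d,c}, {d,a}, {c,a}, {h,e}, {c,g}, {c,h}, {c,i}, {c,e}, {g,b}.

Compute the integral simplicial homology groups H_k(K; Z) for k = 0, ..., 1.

Fix the vertex order a < b < c < d < e < f < g < h < i and write every simplex with vertices in increasing order. Then dim K = 1 and the simplices of K are:

  0-simplices (9): a, b, c, d, e, f, g, h, i
  1-simplices (12): ac, ad, bc, bg, cd, ce, cf, cg, ch, ci, eh, fi

Hence C_0 ≅ Z^9, C_1 ≅ Z^12.

Boundary ∂_1: C_1 → C_0 is given by ∂[p,q] = [q] − [p].
The resulting 9×12 matrix has rank 8, and its Smith normal form has invariant factors (1,1,1,1,1,1,1,1).

Computing H_k = (kernel of ∂_k) / (image of ∂_{k+1}):

  H_0: rank C_0 − rank ∂_1 = 9 − 8 = 1, and the invariant factors of ∂_1 are all 1, so H_0 ≅ Z.
  H_1: rank ker ∂_1 − rank ∂_2 = (12 − 8) − 0 = 4, and there is no ∂_2, so H_1 ≅ Z^4.

As a check, the Euler characteristic is 9 − 12 = -3, which agrees with 1 − 4 = -3.

H_0 = Z,  H_1 = Z^4.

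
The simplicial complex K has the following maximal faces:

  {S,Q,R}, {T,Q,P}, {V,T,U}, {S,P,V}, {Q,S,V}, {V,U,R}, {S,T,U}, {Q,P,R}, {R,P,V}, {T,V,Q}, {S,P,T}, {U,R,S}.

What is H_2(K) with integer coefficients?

K has 7 vertices, 18 edges, 12 triangles.
rank ∂_2 = 12, rank ∂_3 = 0 ⇒ b_2 = 12 − 12 − 0 = 0. So H_2 = 0.

H_2 = 0.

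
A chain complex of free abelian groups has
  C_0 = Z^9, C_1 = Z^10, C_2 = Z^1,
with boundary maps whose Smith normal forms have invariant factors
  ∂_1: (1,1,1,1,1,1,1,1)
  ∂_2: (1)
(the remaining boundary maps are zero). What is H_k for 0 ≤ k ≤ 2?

H_0 ≅ Z,  H_1 ≅ Z,  H_2 = 0.

H_0: b_0 = 9 − 0 − 8 = 1; torsion from ∂_1 factors > 1: none. So H_0 ≅ Z.
H_1: b_1 = 10 − 8 − 1 = 1; torsion from ∂_2 factors > 1: none. So H_1 ≅ Z.
H_2: b_2 = 1 − 1 − 0 = 0; torsion from ∂_3 factors > 1: none. So H_2 ≅ 0.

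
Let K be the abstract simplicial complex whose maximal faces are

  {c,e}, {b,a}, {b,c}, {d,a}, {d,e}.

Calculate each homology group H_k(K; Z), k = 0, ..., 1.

H_0 ≅ Z,  H_1 ≅ Z.

We work with the vertex ordering a < b < c < d < e. The simplices of K, each written with vertices in increasing order, are:

  0-simplices (5): a, b, c, d, e
  1-simplices (5): ab, ad, bc, ce, de

so the chain groups are C_0 ≅ Z^5, C_1 ≅ Z^5.

Boundary ∂_1: C_1 → C_0 sends each edge [p,q] (with p < q) to q − p. For instance
  ∂de = e − d.
As a 5×5 matrix over Z this has rank 4, with invariant factors (1,1,1,1).

Now H_k = ker ∂_k / im ∂_{k+1}, so:

  H_0: rank C_0 − rank ∂_1 = 5 − 4 = 1, and the invariant factors of ∂_1 are all 1, so H_0 ≅ Z.
  H_1: rank ker ∂_1 − rank ∂_2 = (5 − 4) − 0 = 1, and there is no ∂_2, so H_1 ≅ Z.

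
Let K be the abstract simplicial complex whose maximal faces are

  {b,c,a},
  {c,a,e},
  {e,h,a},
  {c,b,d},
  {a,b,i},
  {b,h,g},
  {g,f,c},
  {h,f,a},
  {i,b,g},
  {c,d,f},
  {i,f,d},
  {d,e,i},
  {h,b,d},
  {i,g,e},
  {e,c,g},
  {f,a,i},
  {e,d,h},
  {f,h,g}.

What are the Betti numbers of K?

We work with the vertex ordering a < b < c < d < e < f < g < h < i. The simplices of K, each written with vertices in increasing order, are:

  0-simplices (9): a, b, c, d, e, f, g, h, i
  1-simplices (27): ab, ac, ae, af, ah, ai, bc, bd, bg, bh, bi, cd, ce, cf, cg, de, df, dh, di, eg, eh, ei, fg, fh, fi, gh, gi
  2-simplices (18): abc, abi, ace, aeh, afh, afi, bcd, bdh, bgh, bgi, cdf, ceg, cfg, deh, dei, dfi, egi, fgh

Hence C_0 ≅ Z^9, C_1 ≅ Z^27, C_2 ≅ Z^18.

∂_1: C_1 → C_0 sends each edge [p,q] (with p < q) to q − p. For instance
  ∂de = e − d.
The resulting 9×27 matrix has rank 8, and its Smith normal form has invariant factors (1,1,1,1,1,1,1,1).

∂_2: C_2 → C_1 acts by ∂[p,q,r] = [q,r] − [p,r] + [p,q]. For instance
  ∂cdf = df − cf + cd,
  ∂cfg = fg − cg + cf.
This gives a 27×18 integer matrix of rank 17; reducing to Smith normal form yields diagonal entries (1,1,1,1,1,1,1,1,1,1,1,1,1,1,1,1,1).

Now H_k = ker ∂_k / im ∂_{k+1}, so:

  H_0: rank C_0 − rank ∂_1 = 9 − 8 = 1, and the invariant factors of ∂_1 are all 1, so H_0 ≅ Z.
  H_1: rank ker ∂_1 − rank ∂_2 = (27 − 8) − 17 = 2, and the invariant factors of ∂_2 are all 1, so H_1 ≅ Z^2.
  H_2: rank ker ∂_2 − rank ∂_3 = (18 − 17) − 0 = 1, and there is no ∂_3, so H_2 ≅ Z.

As a check, the Euler characteristic is 9 − 27 + 18 = 0, which agrees with 1 − 2 + 1 = 0.
(K is a triangulation of the torus T^2.)

Hence the Betti numbers are b_0 = 1, b_1 = 2, b_2 = 1.

b_0 = 1, b_1 = 2, b_2 = 1.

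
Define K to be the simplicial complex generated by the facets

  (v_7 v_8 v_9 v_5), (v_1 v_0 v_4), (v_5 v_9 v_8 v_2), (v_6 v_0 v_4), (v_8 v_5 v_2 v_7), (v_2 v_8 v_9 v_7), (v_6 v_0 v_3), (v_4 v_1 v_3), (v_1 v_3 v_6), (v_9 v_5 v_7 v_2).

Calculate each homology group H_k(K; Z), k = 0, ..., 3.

Fix the vertex order v_0 < v_1 < v_2 < v_3 < v_4 < v_5 < v_6 < v_7 < v_8 < v_9 and write every simplex with vertices in increasing order. Then dim K = 3 and the simplices of K are:

  0-simplices (10): [v_0], [v_1], [v_2], [v_3], [v_4], [v_5], [v_6], [v_7], [v_8], [v_9]
  1-simplices (20): (20 of them)
  2-simplices (15): (15 of them)
  3-simplices (5): [v_2,v_5,v_7,v_8], [v_2,v_5,v_7,v_9], [v_2,v_5,v_8,v_9], [v_2,v_7,v_8,v_9], [v_5,v_7,v_8,v_9]

so the chain groups are C_0 ≅ Z^10, C_1 ≅ Z^20, C_2 ≅ Z^15, C_3 ≅ Z^5.

Boundary ∂_1: C_1 → C_0 is given by ∂[p,q] = [q] − [p]. For instance
  ∂[v_1,v_6] = [v_6] − [v_1].
This gives a 10×20 integer matrix of rank 8; reducing to Smith normal form yields diagonal entries (1,1,1,1,1,1,1,1).

Boundary ∂_2: C_2 → C_1 acts by ∂[p,q,r] = [q,r] − [p,r] + [p,q]. For instance
  ∂[v_2,v_5,v_7] = [v_5,v_7] − [v_2,v_7] + [v_2,v_5],
  ∂[v_0,v_4,v_6] = [v_4,v_6] − [v_0,v_6] + [v_0,v_4].
This gives a 20×15 integer matrix of rank 11; reducing to Smith normal form yields diagonal entries (1,1,1,1,1,1,1,1,1,1,1).

Boundary ∂_3: C_3 → C_2 sends each 3-simplex σ to the alternating sum Σ_i (−1)^i (σ with its i-th vertex removed). For instance
  ∂[v_5,v_7,v_8,v_9] = [v_7,v_8,v_9] − [v_5,v_8,v_9] + [v_5,v_7,v_9] − [v_5,v_7,v_8],
  ∂[v_2,v_5,v_8,v_9] = [v_5,v_8,v_9] − [v_2,v_8,v_9] + [v_2,v_5,v_9] − [v_2,v_5,v_8].
As a 15×5 matrix over Z this has rank 4, with invariant factors (1,1,1,1).

Computing H_k = (kernel of ∂_k) / (image of ∂_{k+1}):

  H_0: rank C_0 − rank ∂_1 = 10 − 8 = 2, and the invariant factors of ∂_1 are all 1, so H_0 ≅ Z^2.
  H_1: rank ker ∂_1 − rank ∂_2 = (20 − 8) − 11 = 1, and the invariant factors of ∂_2 are all 1, so H_1 ≅ Z.
  H_2: rank ker ∂_2 − rank ∂_3 = (15 − 11) − 4 = 0, and the invariant factors of ∂_3 are all 1, so H_2 ≅ 0.
  H_3: rank ker ∂_3 − rank ∂_4 = (5 − 4) − 0 = 1, and there is no ∂_4, so H_3 ≅ Z.

(K is a triangulation of the disjoint union of the Möbius band and the 3-sphere S^3.)

H_0 ≅ Z^2,  H_1 ≅ Z,  H_2 = 0,  H_3 ≅ Z.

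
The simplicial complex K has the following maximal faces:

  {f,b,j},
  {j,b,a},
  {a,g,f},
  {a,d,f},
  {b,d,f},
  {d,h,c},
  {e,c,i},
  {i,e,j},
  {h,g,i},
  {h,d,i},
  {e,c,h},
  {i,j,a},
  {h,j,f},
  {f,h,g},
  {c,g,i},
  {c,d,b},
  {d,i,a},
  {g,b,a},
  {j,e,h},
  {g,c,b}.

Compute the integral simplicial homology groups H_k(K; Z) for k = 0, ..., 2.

H_0 ≅ Z,  H_1 ≅ Z ⊕ Z/2,  H_2 = 0.

Take the total order a < b < c < d < e < f < g < h < i < j on the vertex set. Then K (dimension 2) consists of the simplices:

  0-simplices (10): a, b, c, d, e, f, g, h, i, j
  1-simplices (30): ab, ad, af, ag, ai, aj, bc, bd, bf, bg, bj, cd, ce, cg, ch, ci, df, dh, di, eh, ei, ej, fg, fh, fj, gh, gi, hi, hj, ij
  2-simplices (20): abg, abj, adf, adi, afg, aij, bcd, bcg, bdf, bfj, cdh, ceh, cei, cgi, dhi, ehj, eij, fgh, fhj, ghi

giving chain groups C_0 ≅ Z^10, C_1 ≅ Z^30, C_2 ≅ Z^20.

The boundary map ∂_1: C_1 → C_0 maps an edge to its endpoints' difference, ∂[p,q] = q − p. For instance
  ∂ej = j − e.
This gives a 10×30 integer matrix of rank 9; reducing to Smith normal form yields diagonal entries (1,1,1,1,1,1,1,1,1).

∂_2: C_2 → C_1 acts by ∂[p,q,r] = [q,r] − [p,r] + [p,q]. For instance
  ∂bcg = cg − bg + bc,
  ∂bdf = df − bf + bd.
The resulting 30×20 matrix has rank 20, and its Smith normal form has invariant factors (1,1,1,1,1,1,1,1,1,1,1,1,1,1,1,1,1,1,1,2).

Reading off H_k = ker ∂_k / im ∂_{k+1}:

  H_0: rank C_0 − rank ∂_1 = 10 − 9 = 1, and the invariant factors of ∂_1 are all 1, so H_0 = Z.
  H_1: rank ker ∂_1 − rank ∂_2 = (30 − 9) − 20 = 1, and ∂_2 has invariant factor 2 > 1, so H_1 = Z ⊕ Z/2.
  H_2: rank ker ∂_2 − rank ∂_3 = (20 − 20) − 0 = 0, and there is no ∂_3, so H_2 = 0.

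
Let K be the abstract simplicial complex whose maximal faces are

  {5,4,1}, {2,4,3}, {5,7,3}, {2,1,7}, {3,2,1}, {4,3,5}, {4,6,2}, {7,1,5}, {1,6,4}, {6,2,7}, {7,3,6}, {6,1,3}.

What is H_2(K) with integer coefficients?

We work with the vertex ordering 1 < 2 < 3 < 4 < 5 < 6 < 7. The simplices of K, each written with vertices in increasing order, are:

  0-simplices (7): [1], [2], [3], [4], [5], [6], [7]
  1-simplices (18): [1,2], [1,3], [1,4], [1,5], [1,6], [1,7], [2,3], [2,4], [2,6], [2,7], [3,4], [3,5], [3,6], [3,7], [4,5], [4,6], [5,7], [6,7]
  2-simplices (12): [1,2,3], [1,2,7], [1,3,6], [1,4,5], [1,4,6], [1,5,7], [2,3,4], [2,4,6], [2,6,7], [3,4,5], [3,5,7], [3,6,7]

Hence C_0 ≅ Z^7, C_1 ≅ Z^18, C_2 ≅ Z^12.

∂_1: C_1 → C_0 is given by ∂[p,q] = [q] − [p]. For instance
  ∂[2,7] = [7] − [2].
As a 7×18 matrix over Z this has rank 6, with invariant factors (1,1,1,1,1,1).

The boundary map ∂_2: C_2 → C_1 acts by ∂[p,q,r] = [q,r] − [p,r] + [p,q]. For instance
  ∂[3,5,7] = [5,7] − [3,7] + [3,5],
  ∂[1,2,3] = [2,3] − [1,3] + [1,2].
The resulting 18×12 matrix has rank 12, and its Smith normal form has invariant factors (1,1,1,1,1,1,1,1,1,1,1,2).

Now H_k = ker ∂_k / im ∂_{k+1}, so:

  H_2: rank ker ∂_2 − rank ∂_3 = (12 − 12) − 0 = 0, and there is no ∂_3, so H_2 ≅ 0.

H_2 = 0.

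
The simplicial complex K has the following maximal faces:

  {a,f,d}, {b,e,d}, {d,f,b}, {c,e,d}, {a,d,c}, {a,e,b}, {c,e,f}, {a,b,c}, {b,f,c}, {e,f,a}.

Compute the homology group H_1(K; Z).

Take the total order a < b < c < d < e < f on the vertex set. Then K (dimension 2) consists of the simplices:

  0-simplices (6): a, b, c, d, e, f
  1-simplices (15): ab, ac, ad, ae, af, bc, bd, be, bf, cd, ce, cf, de, df, ef
  2-simplices (10): abc, abe, acd, adf, aef, bcf, bde, bdf, cde, cef

Hence C_0 ≅ Z^6, C_1 ≅ Z^15, C_2 ≅ Z^10.

Boundary ∂_1: C_1 → C_0 is given by ∂[p,q] = [q] − [p]. For instance
  ∂df = f − d.
The 6×15 boundary matrix has rank 5 and Smith normal form diag(1,1,1,1,1).

Boundary ∂_2: C_2 → C_1 acts by ∂[p,q,r] = [q,r] − [p,r] + [p,q]. For instance
  ∂bde = de − be + bd,
  ∂bcf = cf − bf + bc.
As a 15×10 matrix over Z this has rank 10, with invariant factors (1,1,1,1,1,1,1,1,1,2).

Computing H_k = (kernel of ∂_k) / (image of ∂_{k+1}):

  H_1: rank ker ∂_1 − rank ∂_2 = (15 − 5) − 10 = 0, and ∂_2 has invariant factor 2 > 1, so H_1 = Z/2.

(K is a triangulation of the real projective plane RP^2.)

H_1 ≅ Z/2.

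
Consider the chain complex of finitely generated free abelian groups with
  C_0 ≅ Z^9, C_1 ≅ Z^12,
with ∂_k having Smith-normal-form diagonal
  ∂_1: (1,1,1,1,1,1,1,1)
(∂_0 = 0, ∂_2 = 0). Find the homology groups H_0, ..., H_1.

H_0: b_0 = 9 − 0 − 8 = 1; torsion from ∂_1 factors > 1: none. So H_0 ≅ Z.
H_1: b_1 = 12 − 8 − 0 = 4; torsion from ∂_2 factors > 1: none. So H_1 ≅ Z^4.

H_0 ≅ Z,  H_1 ≅ Z^4.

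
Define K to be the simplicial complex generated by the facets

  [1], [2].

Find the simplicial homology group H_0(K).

H_0 = Z^2.

K has 2 vertices.
rank ∂_0 = 0, rank ∂_1 = 0 ⇒ b_0 = 2 − 0 − 0 = 2. So H_0 ≅ Z^2.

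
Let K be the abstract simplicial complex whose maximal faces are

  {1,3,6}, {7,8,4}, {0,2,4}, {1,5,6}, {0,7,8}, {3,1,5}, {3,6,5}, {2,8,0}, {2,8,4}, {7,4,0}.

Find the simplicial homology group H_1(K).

K has 9 vertices, 15 edges, 10 triangles.
rank ∂_1 = 7, rank ∂_2 = 8 ⇒ b_1 = 15 − 7 − 8 = 0; all invariant factors of ∂_2 are 1 so no torsion. So H_1 ≅ 0.

H_1 = 0.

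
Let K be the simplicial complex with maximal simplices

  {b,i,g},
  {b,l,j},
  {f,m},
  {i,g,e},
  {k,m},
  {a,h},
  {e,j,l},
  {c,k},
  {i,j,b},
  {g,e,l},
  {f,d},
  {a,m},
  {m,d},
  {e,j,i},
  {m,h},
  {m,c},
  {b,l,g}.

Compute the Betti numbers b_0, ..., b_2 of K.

b_0 = 2, b_1 = 3, b_2 = 1.

Fix the vertex order a < b < c < d < e < f < g < h < i < j < k < l < m and write every simplex with vertices in increasing order. Then dim K = 2 and the simplices of K are:

  0-simplices (13): a, b, c, d, e, f, g, h, i, j, k, l, m
  1-simplices (21): ah, am, bg, bi, bj, bl, ck, cm, df, dm, eg, ei, ej, el, fm, gi, gl, hm, ij, jl, km
  2-simplices (8): bgi, bgl, bij, bjl, egi, egl, eij, ejl

Hence C_0 ≅ Z^13, C_1 ≅ Z^21, C_2 ≅ Z^8.

The boundary map ∂_1: C_1 → C_0 is given by ∂[p,q] = [q] − [p]. For instance
  ∂df = f − d.
As a 13×21 matrix over Z this has rank 11, with invariant factors (1,1,1,1,1,1,1,1,1,1,1).

∂_2: C_2 → C_1 maps a triangle to the signed sum of its edges. For instance
  ∂egi = gi − ei + eg,
  ∂bgi = gi − bi + bg.
The 21×8 boundary matrix has rank 7 and Smith normal form diag(1,1,1,1,1,1,1).

Now H_k = ker ∂_k / im ∂_{k+1}, so:

  H_0: rank C_0 − rank ∂_1 = 13 − 11 = 2, and the invariant factors of ∂_1 are all 1, so H_0 ≅ Z^2.
  H_1: rank ker ∂_1 − rank ∂_2 = (21 − 11) − 7 = 3, and the invariant factors of ∂_2 are all 1, so H_1 ≅ Z^3.
  H_2: rank ker ∂_2 − rank ∂_3 = (8 − 7) − 0 = 1, and there is no ∂_3, so H_2 ≅ Z.

As a check, the Euler characteristic is 13 − 21 + 8 = 0, which agrees with 2 − 3 + 1 = 0.

Hence the Betti numbers are b_0 = 2, b_1 = 3, b_2 = 1.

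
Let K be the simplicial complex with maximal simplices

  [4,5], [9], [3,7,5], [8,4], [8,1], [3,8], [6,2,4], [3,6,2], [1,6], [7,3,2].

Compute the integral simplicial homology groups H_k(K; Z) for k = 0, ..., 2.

H_0 ≅ Z^2,  H_1 ≅ Z^3,  H_2 = 0.

Fix the vertex order 1 < 2 < 3 < 4 < 5 < 6 < 7 < 8 < 9 and write every simplex with vertices in increasing order. Then dim K = 2 and the simplices of K are:

  0-simplices (9): [1], [2], [3], [4], [5], [6], [7], [8], [9]
  1-simplices (14): [1,6], [1,8], [2,3], [2,4], [2,6], [2,7], [3,5], [3,6], [3,7], [3,8], [4,5], [4,6], [4,8], [5,7]
  2-simplices (4): [2,3,6], [2,3,7], [2,4,6], [3,5,7]

so the chain groups are C_0 ≅ Z^9, C_1 ≅ Z^14, C_2 ≅ Z^4.

The boundary map ∂_1: C_1 → C_0 sends each edge [p,q] (with p < q) to q − p.
As a 9×14 matrix over Z this has rank 7, with invariant factors (1,1,1,1,1,1,1).

The boundary map ∂_2: C_2 → C_1 acts by ∂[p,q,r] = [q,r] − [p,r] + [p,q]. For instance
  ∂[2,3,7] = [3,7] − [2,7] + [2,3],
  ∂[2,3,6] = [3,6] − [2,6] + [2,3].
The resulting 14×4 matrix has rank 4, and its Smith normal form has invariant factors (1,1,1,1).

Computing H_k = (kernel of ∂_k) / (image of ∂_{k+1}):

  H_0: rank C_0 − rank ∂_1 = 9 − 7 = 2, and the invariant factors of ∂_1 are all 1, so H_0 = Z^2.
  H_1: rank ker ∂_1 − rank ∂_2 = (14 − 7) − 4 = 3, and the invariant factors of ∂_2 are all 1, so H_1 = Z^3.
  H_2: rank ker ∂_2 − rank ∂_3 = (4 − 4) − 0 = 0, and there is no ∂_3, so H_2 = 0.

As a check, the Euler characteristic is 9 − 14 + 4 = -1, which agrees with 2 − 3 + 0 = -1.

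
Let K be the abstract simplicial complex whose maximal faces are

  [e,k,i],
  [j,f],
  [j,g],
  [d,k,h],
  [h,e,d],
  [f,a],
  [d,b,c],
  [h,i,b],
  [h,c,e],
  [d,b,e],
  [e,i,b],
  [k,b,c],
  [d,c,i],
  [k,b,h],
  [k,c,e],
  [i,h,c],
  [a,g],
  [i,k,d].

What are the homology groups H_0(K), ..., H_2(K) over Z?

H_0 = Z^2,  H_1 = Z^3,  H_2 = Z.

Fix the vertex order a < b < c < d < e < f < g < h < i < j < k and write every simplex with vertices in increasing order. Then dim K = 2 and the simplices of K are:

  0-simplices (11): a, b, c, d, e, f, g, h, i, j, k
  1-simplices (25): af, ag, bc, bd, be, bh, bi, bk, cd, ce, ch, ci, ck, de, dh, di, dk, eh, ei, ek, fj, gj, hi, hk, ik
  2-simplices (14): bcd, bck, bde, bei, bhi, bhk, cdi, ceh, cek, chi, deh, dhk, dik, eik

so the chain groups are C_0 ≅ Z^11, C_1 ≅ Z^25, C_2 ≅ Z^14.

Boundary ∂_1: C_1 → C_0 is given by ∂[p,q] = [q] − [p]. For instance
  ∂hi = i − h.
The resulting 11×25 matrix has rank 9, and its Smith normal form has invariant factors (1,1,1,1,1,1,1,1,1).

The boundary map ∂_2: C_2 → C_1 acts by ∂[p,q,r] = [q,r] − [p,r] + [p,q]. For instance
  ∂bck = ck − bk + bc,
  ∂eik = ik − ek + ei.
The resulting 25×14 matrix has rank 13, and its Smith normal form has invariant factors (1,1,1,1,1,1,1,1,1,1,1,1,1).

Computing H_k = (kernel of ∂_k) / (image of ∂_{k+1}):

  H_0: rank C_0 − rank ∂_1 = 11 − 9 = 2, and the invariant factors of ∂_1 are all 1, so H_0 ≅ Z^2.
  H_1: rank ker ∂_1 − rank ∂_2 = (25 − 9) − 13 = 3, and the invariant factors of ∂_2 are all 1, so H_1 ≅ Z^3.
  H_2: rank ker ∂_2 − rank ∂_3 = (14 − 13) − 0 = 1, and there is no ∂_3, so H_2 ≅ Z.

As a check, the Euler characteristic is 11 − 25 + 14 = 0, which agrees with 2 − 3 + 1 = 0.
(K is a triangulation of the disjoint union of the torus T^2 and the circle S^1.)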